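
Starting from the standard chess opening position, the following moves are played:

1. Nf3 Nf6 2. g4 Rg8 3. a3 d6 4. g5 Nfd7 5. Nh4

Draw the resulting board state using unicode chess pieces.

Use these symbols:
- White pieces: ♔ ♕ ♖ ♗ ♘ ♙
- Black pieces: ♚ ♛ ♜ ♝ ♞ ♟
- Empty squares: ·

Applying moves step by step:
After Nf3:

♜ ♞ ♝ ♛ ♚ ♝ ♞ ♜
♟ ♟ ♟ ♟ ♟ ♟ ♟ ♟
· · · · · · · ·
· · · · · · · ·
· · · · · · · ·
· · · · · ♘ · ·
♙ ♙ ♙ ♙ ♙ ♙ ♙ ♙
♖ ♘ ♗ ♕ ♔ ♗ · ♖


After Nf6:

♜ ♞ ♝ ♛ ♚ ♝ · ♜
♟ ♟ ♟ ♟ ♟ ♟ ♟ ♟
· · · · · ♞ · ·
· · · · · · · ·
· · · · · · · ·
· · · · · ♘ · ·
♙ ♙ ♙ ♙ ♙ ♙ ♙ ♙
♖ ♘ ♗ ♕ ♔ ♗ · ♖


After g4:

♜ ♞ ♝ ♛ ♚ ♝ · ♜
♟ ♟ ♟ ♟ ♟ ♟ ♟ ♟
· · · · · ♞ · ·
· · · · · · · ·
· · · · · · ♙ ·
· · · · · ♘ · ·
♙ ♙ ♙ ♙ ♙ ♙ · ♙
♖ ♘ ♗ ♕ ♔ ♗ · ♖


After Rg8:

♜ ♞ ♝ ♛ ♚ ♝ ♜ ·
♟ ♟ ♟ ♟ ♟ ♟ ♟ ♟
· · · · · ♞ · ·
· · · · · · · ·
· · · · · · ♙ ·
· · · · · ♘ · ·
♙ ♙ ♙ ♙ ♙ ♙ · ♙
♖ ♘ ♗ ♕ ♔ ♗ · ♖


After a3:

♜ ♞ ♝ ♛ ♚ ♝ ♜ ·
♟ ♟ ♟ ♟ ♟ ♟ ♟ ♟
· · · · · ♞ · ·
· · · · · · · ·
· · · · · · ♙ ·
♙ · · · · ♘ · ·
· ♙ ♙ ♙ ♙ ♙ · ♙
♖ ♘ ♗ ♕ ♔ ♗ · ♖


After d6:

♜ ♞ ♝ ♛ ♚ ♝ ♜ ·
♟ ♟ ♟ · ♟ ♟ ♟ ♟
· · · ♟ · ♞ · ·
· · · · · · · ·
· · · · · · ♙ ·
♙ · · · · ♘ · ·
· ♙ ♙ ♙ ♙ ♙ · ♙
♖ ♘ ♗ ♕ ♔ ♗ · ♖


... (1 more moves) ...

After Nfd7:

♜ ♞ ♝ ♛ ♚ ♝ ♜ ·
♟ ♟ ♟ ♞ ♟ ♟ ♟ ♟
· · · ♟ · · · ·
· · · · · · ♙ ·
· · · · · · · ·
♙ · · · · ♘ · ·
· ♙ ♙ ♙ ♙ ♙ · ♙
♖ ♘ ♗ ♕ ♔ ♗ · ♖


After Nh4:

♜ ♞ ♝ ♛ ♚ ♝ ♜ ·
♟ ♟ ♟ ♞ ♟ ♟ ♟ ♟
· · · ♟ · · · ·
· · · · · · ♙ ·
· · · · · · · ♘
♙ · · · · · · ·
· ♙ ♙ ♙ ♙ ♙ · ♙
♖ ♘ ♗ ♕ ♔ ♗ · ♖



  a b c d e f g h
  ─────────────────
8│♜ ♞ ♝ ♛ ♚ ♝ ♜ ·│8
7│♟ ♟ ♟ ♞ ♟ ♟ ♟ ♟│7
6│· · · ♟ · · · ·│6
5│· · · · · · ♙ ·│5
4│· · · · · · · ♘│4
3│♙ · · · · · · ·│3
2│· ♙ ♙ ♙ ♙ ♙ · ♙│2
1│♖ ♘ ♗ ♕ ♔ ♗ · ♖│1
  ─────────────────
  a b c d e f g h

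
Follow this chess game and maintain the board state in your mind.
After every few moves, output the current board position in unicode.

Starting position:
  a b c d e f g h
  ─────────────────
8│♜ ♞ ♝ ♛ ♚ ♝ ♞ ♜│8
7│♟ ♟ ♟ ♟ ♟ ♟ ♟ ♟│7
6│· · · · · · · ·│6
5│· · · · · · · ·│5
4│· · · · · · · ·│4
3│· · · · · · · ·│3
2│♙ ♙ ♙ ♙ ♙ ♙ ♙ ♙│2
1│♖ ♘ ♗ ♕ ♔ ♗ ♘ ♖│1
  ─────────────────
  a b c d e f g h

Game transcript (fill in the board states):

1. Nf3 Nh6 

  a b c d e f g h
  ─────────────────
8│♜ ♞ ♝ ♛ ♚ ♝ · ♜│8
7│♟ ♟ ♟ ♟ ♟ ♟ ♟ ♟│7
6│· · · · · · · ♞│6
5│· · · · · · · ·│5
4│· · · · · · · ·│4
3│· · · · · ♘ · ·│3
2│♙ ♙ ♙ ♙ ♙ ♙ ♙ ♙│2
1│♖ ♘ ♗ ♕ ♔ ♗ · ♖│1
  ─────────────────
  a b c d e f g h

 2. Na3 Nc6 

  a b c d e f g h
  ─────────────────
8│♜ · ♝ ♛ ♚ ♝ · ♜│8
7│♟ ♟ ♟ ♟ ♟ ♟ ♟ ♟│7
6│· · ♞ · · · · ♞│6
5│· · · · · · · ·│5
4│· · · · · · · ·│4
3│♘ · · · · ♘ · ·│3
2│♙ ♙ ♙ ♙ ♙ ♙ ♙ ♙│2
1│♖ · ♗ ♕ ♔ ♗ · ♖│1
  ─────────────────
  a b c d e f g h

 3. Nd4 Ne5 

  a b c d e f g h
  ─────────────────
8│♜ · ♝ ♛ ♚ ♝ · ♜│8
7│♟ ♟ ♟ ♟ ♟ ♟ ♟ ♟│7
6│· · · · · · · ♞│6
5│· · · · ♞ · · ·│5
4│· · · ♘ · · · ·│4
3│♘ · · · · · · ·│3
2│♙ ♙ ♙ ♙ ♙ ♙ ♙ ♙│2
1│♖ · ♗ ♕ ♔ ♗ · ♖│1
  ─────────────────
  a b c d e f g h

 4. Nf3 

  a b c d e f g h
  ─────────────────
8│♜ · ♝ ♛ ♚ ♝ · ♜│8
7│♟ ♟ ♟ ♟ ♟ ♟ ♟ ♟│7
6│· · · · · · · ♞│6
5│· · · · ♞ · · ·│5
4│· · · · · · · ·│4
3│♘ · · · · ♘ · ·│3
2│♙ ♙ ♙ ♙ ♙ ♙ ♙ ♙│2
1│♖ · ♗ ♕ ♔ ♗ · ♖│1
  ─────────────────
  a b c d e f g h


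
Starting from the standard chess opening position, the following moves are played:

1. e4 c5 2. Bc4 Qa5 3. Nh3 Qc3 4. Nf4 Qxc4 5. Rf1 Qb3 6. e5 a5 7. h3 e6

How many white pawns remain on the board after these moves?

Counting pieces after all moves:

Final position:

  a b c d e f g h
  ─────────────────
8│♜ ♞ ♝ · ♚ ♝ ♞ ♜│8
7│· ♟ · ♟ · ♟ ♟ ♟│7
6│· · · · ♟ · · ·│6
5│♟ · ♟ · ♙ · · ·│5
4│· · · · · ♘ · ·│4
3│· ♛ · · · · · ♙│3
2│♙ ♙ ♙ ♙ · ♙ ♙ ·│2
1│♖ ♘ ♗ ♕ ♔ ♖ · ·│1
  ─────────────────
  a b c d e f g h


8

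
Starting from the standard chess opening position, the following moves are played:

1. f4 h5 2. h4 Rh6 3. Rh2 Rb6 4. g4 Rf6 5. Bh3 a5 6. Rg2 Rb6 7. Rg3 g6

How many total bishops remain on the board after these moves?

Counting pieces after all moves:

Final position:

  a b c d e f g h
  ─────────────────
8│♜ ♞ ♝ ♛ ♚ ♝ ♞ ·│8
7│· ♟ ♟ ♟ ♟ ♟ · ·│7
6│· ♜ · · · · ♟ ·│6
5│♟ · · · · · · ♟│5
4│· · · · · ♙ ♙ ♙│4
3│· · · · · · ♖ ♗│3
2│♙ ♙ ♙ ♙ ♙ · · ·│2
1│♖ ♘ ♗ ♕ ♔ · ♘ ·│1
  ─────────────────
  a b c d e f g h


4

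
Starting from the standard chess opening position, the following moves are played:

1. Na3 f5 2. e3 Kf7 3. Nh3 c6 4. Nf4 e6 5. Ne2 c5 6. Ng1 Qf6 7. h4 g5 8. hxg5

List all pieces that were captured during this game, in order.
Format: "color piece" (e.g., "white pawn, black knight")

Tracking captures:
  hxg5: captured black pawn

black pawn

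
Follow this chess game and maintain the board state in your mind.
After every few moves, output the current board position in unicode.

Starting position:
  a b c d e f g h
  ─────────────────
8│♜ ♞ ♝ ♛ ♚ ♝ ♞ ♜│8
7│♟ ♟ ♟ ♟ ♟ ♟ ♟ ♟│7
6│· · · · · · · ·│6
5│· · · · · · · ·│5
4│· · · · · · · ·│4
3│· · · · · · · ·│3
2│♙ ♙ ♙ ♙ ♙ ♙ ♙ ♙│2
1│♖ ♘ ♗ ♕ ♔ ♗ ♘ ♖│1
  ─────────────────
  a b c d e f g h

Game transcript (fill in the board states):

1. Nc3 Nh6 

  a b c d e f g h
  ─────────────────
8│♜ ♞ ♝ ♛ ♚ ♝ · ♜│8
7│♟ ♟ ♟ ♟ ♟ ♟ ♟ ♟│7
6│· · · · · · · ♞│6
5│· · · · · · · ·│5
4│· · · · · · · ·│4
3│· · ♘ · · · · ·│3
2│♙ ♙ ♙ ♙ ♙ ♙ ♙ ♙│2
1│♖ · ♗ ♕ ♔ ♗ ♘ ♖│1
  ─────────────────
  a b c d e f g h

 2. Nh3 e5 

  a b c d e f g h
  ─────────────────
8│♜ ♞ ♝ ♛ ♚ ♝ · ♜│8
7│♟ ♟ ♟ ♟ · ♟ ♟ ♟│7
6│· · · · · · · ♞│6
5│· · · · ♟ · · ·│5
4│· · · · · · · ·│4
3│· · ♘ · · · · ♘│3
2│♙ ♙ ♙ ♙ ♙ ♙ ♙ ♙│2
1│♖ · ♗ ♕ ♔ ♗ · ♖│1
  ─────────────────
  a b c d e f g h

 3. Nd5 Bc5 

  a b c d e f g h
  ─────────────────
8│♜ ♞ ♝ ♛ ♚ · · ♜│8
7│♟ ♟ ♟ ♟ · ♟ ♟ ♟│7
6│· · · · · · · ♞│6
5│· · ♝ ♘ ♟ · · ·│5
4│· · · · · · · ·│4
3│· · · · · · · ♘│3
2│♙ ♙ ♙ ♙ ♙ ♙ ♙ ♙│2
1│♖ · ♗ ♕ ♔ ♗ · ♖│1
  ─────────────────
  a b c d e f g h



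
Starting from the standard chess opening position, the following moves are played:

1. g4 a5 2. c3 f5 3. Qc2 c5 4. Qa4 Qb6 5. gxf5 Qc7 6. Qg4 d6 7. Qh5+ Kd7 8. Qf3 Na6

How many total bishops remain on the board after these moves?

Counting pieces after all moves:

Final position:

  a b c d e f g h
  ─────────────────
8│♜ · ♝ · · ♝ ♞ ♜│8
7│· ♟ ♛ ♚ ♟ · ♟ ♟│7
6│♞ · · ♟ · · · ·│6
5│♟ · ♟ · · ♙ · ·│5
4│· · · · · · · ·│4
3│· · ♙ · · ♕ · ·│3
2│♙ ♙ · ♙ ♙ ♙ · ♙│2
1│♖ ♘ ♗ · ♔ ♗ ♘ ♖│1
  ─────────────────
  a b c d e f g h


4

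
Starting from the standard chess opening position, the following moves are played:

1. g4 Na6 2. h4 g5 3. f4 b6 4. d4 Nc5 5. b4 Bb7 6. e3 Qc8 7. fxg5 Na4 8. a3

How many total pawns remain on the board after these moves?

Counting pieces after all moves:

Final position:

  a b c d e f g h
  ─────────────────
8│♜ · ♛ · ♚ ♝ ♞ ♜│8
7│♟ ♝ ♟ ♟ ♟ ♟ · ♟│7
6│· ♟ · · · · · ·│6
5│· · · · · · ♙ ·│5
4│♞ ♙ · ♙ · · ♙ ♙│4
3│♙ · · · ♙ · · ·│3
2│· · ♙ · · · · ·│2
1│♖ ♘ ♗ ♕ ♔ ♗ ♘ ♖│1
  ─────────────────
  a b c d e f g h


15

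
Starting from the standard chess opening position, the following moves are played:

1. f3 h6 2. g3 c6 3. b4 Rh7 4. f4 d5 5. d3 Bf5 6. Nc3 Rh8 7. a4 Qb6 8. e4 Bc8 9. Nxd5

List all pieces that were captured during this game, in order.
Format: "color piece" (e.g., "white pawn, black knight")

Tracking captures:
  Nxd5: captured black pawn

black pawn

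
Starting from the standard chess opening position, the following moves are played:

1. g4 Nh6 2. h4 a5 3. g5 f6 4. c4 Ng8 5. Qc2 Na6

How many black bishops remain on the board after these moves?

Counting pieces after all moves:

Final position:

  a b c d e f g h
  ─────────────────
8│♜ · ♝ ♛ ♚ ♝ ♞ ♜│8
7│· ♟ ♟ ♟ ♟ · ♟ ♟│7
6│♞ · · · · ♟ · ·│6
5│♟ · · · · · ♙ ·│5
4│· · ♙ · · · · ♙│4
3│· · · · · · · ·│3
2│♙ ♙ ♕ ♙ ♙ ♙ · ·│2
1│♖ ♘ ♗ · ♔ ♗ ♘ ♖│1
  ─────────────────
  a b c d e f g h


2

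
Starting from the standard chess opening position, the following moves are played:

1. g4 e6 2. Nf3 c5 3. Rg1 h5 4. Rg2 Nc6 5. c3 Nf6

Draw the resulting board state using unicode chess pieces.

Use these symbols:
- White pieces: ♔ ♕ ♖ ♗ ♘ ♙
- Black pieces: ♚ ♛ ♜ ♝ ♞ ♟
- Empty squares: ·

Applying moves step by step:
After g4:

♜ ♞ ♝ ♛ ♚ ♝ ♞ ♜
♟ ♟ ♟ ♟ ♟ ♟ ♟ ♟
· · · · · · · ·
· · · · · · · ·
· · · · · · ♙ ·
· · · · · · · ·
♙ ♙ ♙ ♙ ♙ ♙ · ♙
♖ ♘ ♗ ♕ ♔ ♗ ♘ ♖


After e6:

♜ ♞ ♝ ♛ ♚ ♝ ♞ ♜
♟ ♟ ♟ ♟ · ♟ ♟ ♟
· · · · ♟ · · ·
· · · · · · · ·
· · · · · · ♙ ·
· · · · · · · ·
♙ ♙ ♙ ♙ ♙ ♙ · ♙
♖ ♘ ♗ ♕ ♔ ♗ ♘ ♖


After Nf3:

♜ ♞ ♝ ♛ ♚ ♝ ♞ ♜
♟ ♟ ♟ ♟ · ♟ ♟ ♟
· · · · ♟ · · ·
· · · · · · · ·
· · · · · · ♙ ·
· · · · · ♘ · ·
♙ ♙ ♙ ♙ ♙ ♙ · ♙
♖ ♘ ♗ ♕ ♔ ♗ · ♖


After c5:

♜ ♞ ♝ ♛ ♚ ♝ ♞ ♜
♟ ♟ · ♟ · ♟ ♟ ♟
· · · · ♟ · · ·
· · ♟ · · · · ·
· · · · · · ♙ ·
· · · · · ♘ · ·
♙ ♙ ♙ ♙ ♙ ♙ · ♙
♖ ♘ ♗ ♕ ♔ ♗ · ♖


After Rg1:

♜ ♞ ♝ ♛ ♚ ♝ ♞ ♜
♟ ♟ · ♟ · ♟ ♟ ♟
· · · · ♟ · · ·
· · ♟ · · · · ·
· · · · · · ♙ ·
· · · · · ♘ · ·
♙ ♙ ♙ ♙ ♙ ♙ · ♙
♖ ♘ ♗ ♕ ♔ ♗ ♖ ·


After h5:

♜ ♞ ♝ ♛ ♚ ♝ ♞ ♜
♟ ♟ · ♟ · ♟ ♟ ·
· · · · ♟ · · ·
· · ♟ · · · · ♟
· · · · · · ♙ ·
· · · · · ♘ · ·
♙ ♙ ♙ ♙ ♙ ♙ · ♙
♖ ♘ ♗ ♕ ♔ ♗ ♖ ·


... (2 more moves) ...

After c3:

♜ · ♝ ♛ ♚ ♝ ♞ ♜
♟ ♟ · ♟ · ♟ ♟ ·
· · ♞ · ♟ · · ·
· · ♟ · · · · ♟
· · · · · · ♙ ·
· · ♙ · · ♘ · ·
♙ ♙ · ♙ ♙ ♙ ♖ ♙
♖ ♘ ♗ ♕ ♔ ♗ · ·


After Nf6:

♜ · ♝ ♛ ♚ ♝ · ♜
♟ ♟ · ♟ · ♟ ♟ ·
· · ♞ · ♟ ♞ · ·
· · ♟ · · · · ♟
· · · · · · ♙ ·
· · ♙ · · ♘ · ·
♙ ♙ · ♙ ♙ ♙ ♖ ♙
♖ ♘ ♗ ♕ ♔ ♗ · ·



  a b c d e f g h
  ─────────────────
8│♜ · ♝ ♛ ♚ ♝ · ♜│8
7│♟ ♟ · ♟ · ♟ ♟ ·│7
6│· · ♞ · ♟ ♞ · ·│6
5│· · ♟ · · · · ♟│5
4│· · · · · · ♙ ·│4
3│· · ♙ · · ♘ · ·│3
2│♙ ♙ · ♙ ♙ ♙ ♖ ♙│2
1│♖ ♘ ♗ ♕ ♔ ♗ · ·│1
  ─────────────────
  a b c d e f g h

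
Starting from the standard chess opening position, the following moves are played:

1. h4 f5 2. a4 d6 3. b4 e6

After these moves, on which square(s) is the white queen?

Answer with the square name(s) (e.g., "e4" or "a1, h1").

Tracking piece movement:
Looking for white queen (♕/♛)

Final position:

  a b c d e f g h
  ─────────────────
8│♜ ♞ ♝ ♛ ♚ ♝ ♞ ♜│8
7│♟ ♟ ♟ · · · ♟ ♟│7
6│· · · ♟ ♟ · · ·│6
5│· · · · · ♟ · ·│5
4│♙ ♙ · · · · · ♙│4
3│· · · · · · · ·│3
2│· · ♙ ♙ ♙ ♙ ♙ ·│2
1│♖ ♘ ♗ ♕ ♔ ♗ ♘ ♖│1
  ─────────────────
  a b c d e f g h


d1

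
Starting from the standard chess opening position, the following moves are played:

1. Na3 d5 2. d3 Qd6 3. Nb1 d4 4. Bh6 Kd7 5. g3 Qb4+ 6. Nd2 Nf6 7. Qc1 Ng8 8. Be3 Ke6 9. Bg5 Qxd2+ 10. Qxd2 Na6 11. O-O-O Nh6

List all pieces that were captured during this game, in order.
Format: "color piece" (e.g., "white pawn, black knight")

Tracking captures:
  Qxd2+: captured white knight
  Qxd2: captured black queen

white knight, black queen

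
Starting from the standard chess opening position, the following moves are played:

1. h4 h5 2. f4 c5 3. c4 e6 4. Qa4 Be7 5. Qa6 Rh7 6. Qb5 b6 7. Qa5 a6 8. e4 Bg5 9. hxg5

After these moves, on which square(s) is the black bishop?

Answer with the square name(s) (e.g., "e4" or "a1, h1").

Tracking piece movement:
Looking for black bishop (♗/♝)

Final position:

  a b c d e f g h
  ─────────────────
8│♜ ♞ ♝ ♛ ♚ · ♞ ·│8
7│· · · ♟ · ♟ ♟ ♜│7
6│♟ ♟ · · ♟ · · ·│6
5│♕ · ♟ · · · ♙ ♟│5
4│· · ♙ · ♙ ♙ · ·│4
3│· · · · · · · ·│3
2│♙ ♙ · ♙ · · ♙ ·│2
1│♖ ♘ ♗ · ♔ ♗ ♘ ♖│1
  ─────────────────
  a b c d e f g h


c8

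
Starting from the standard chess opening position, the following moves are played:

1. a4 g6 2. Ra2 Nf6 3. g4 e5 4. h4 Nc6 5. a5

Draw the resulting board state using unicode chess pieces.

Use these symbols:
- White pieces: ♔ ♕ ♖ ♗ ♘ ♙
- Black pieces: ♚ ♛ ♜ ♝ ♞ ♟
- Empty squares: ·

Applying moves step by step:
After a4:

♜ ♞ ♝ ♛ ♚ ♝ ♞ ♜
♟ ♟ ♟ ♟ ♟ ♟ ♟ ♟
· · · · · · · ·
· · · · · · · ·
♙ · · · · · · ·
· · · · · · · ·
· ♙ ♙ ♙ ♙ ♙ ♙ ♙
♖ ♘ ♗ ♕ ♔ ♗ ♘ ♖


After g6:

♜ ♞ ♝ ♛ ♚ ♝ ♞ ♜
♟ ♟ ♟ ♟ ♟ ♟ · ♟
· · · · · · ♟ ·
· · · · · · · ·
♙ · · · · · · ·
· · · · · · · ·
· ♙ ♙ ♙ ♙ ♙ ♙ ♙
♖ ♘ ♗ ♕ ♔ ♗ ♘ ♖


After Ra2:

♜ ♞ ♝ ♛ ♚ ♝ ♞ ♜
♟ ♟ ♟ ♟ ♟ ♟ · ♟
· · · · · · ♟ ·
· · · · · · · ·
♙ · · · · · · ·
· · · · · · · ·
♖ ♙ ♙ ♙ ♙ ♙ ♙ ♙
· ♘ ♗ ♕ ♔ ♗ ♘ ♖


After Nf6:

♜ ♞ ♝ ♛ ♚ ♝ · ♜
♟ ♟ ♟ ♟ ♟ ♟ · ♟
· · · · · ♞ ♟ ·
· · · · · · · ·
♙ · · · · · · ·
· · · · · · · ·
♖ ♙ ♙ ♙ ♙ ♙ ♙ ♙
· ♘ ♗ ♕ ♔ ♗ ♘ ♖


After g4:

♜ ♞ ♝ ♛ ♚ ♝ · ♜
♟ ♟ ♟ ♟ ♟ ♟ · ♟
· · · · · ♞ ♟ ·
· · · · · · · ·
♙ · · · · · ♙ ·
· · · · · · · ·
♖ ♙ ♙ ♙ ♙ ♙ · ♙
· ♘ ♗ ♕ ♔ ♗ ♘ ♖


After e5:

♜ ♞ ♝ ♛ ♚ ♝ · ♜
♟ ♟ ♟ ♟ · ♟ · ♟
· · · · · ♞ ♟ ·
· · · · ♟ · · ·
♙ · · · · · ♙ ·
· · · · · · · ·
♖ ♙ ♙ ♙ ♙ ♙ · ♙
· ♘ ♗ ♕ ♔ ♗ ♘ ♖


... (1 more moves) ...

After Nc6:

♜ · ♝ ♛ ♚ ♝ · ♜
♟ ♟ ♟ ♟ · ♟ · ♟
· · ♞ · · ♞ ♟ ·
· · · · ♟ · · ·
♙ · · · · · ♙ ♙
· · · · · · · ·
♖ ♙ ♙ ♙ ♙ ♙ · ·
· ♘ ♗ ♕ ♔ ♗ ♘ ♖


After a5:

♜ · ♝ ♛ ♚ ♝ · ♜
♟ ♟ ♟ ♟ · ♟ · ♟
· · ♞ · · ♞ ♟ ·
♙ · · · ♟ · · ·
· · · · · · ♙ ♙
· · · · · · · ·
♖ ♙ ♙ ♙ ♙ ♙ · ·
· ♘ ♗ ♕ ♔ ♗ ♘ ♖



  a b c d e f g h
  ─────────────────
8│♜ · ♝ ♛ ♚ ♝ · ♜│8
7│♟ ♟ ♟ ♟ · ♟ · ♟│7
6│· · ♞ · · ♞ ♟ ·│6
5│♙ · · · ♟ · · ·│5
4│· · · · · · ♙ ♙│4
3│· · · · · · · ·│3
2│♖ ♙ ♙ ♙ ♙ ♙ · ·│2
1│· ♘ ♗ ♕ ♔ ♗ ♘ ♖│1
  ─────────────────
  a b c d e f g h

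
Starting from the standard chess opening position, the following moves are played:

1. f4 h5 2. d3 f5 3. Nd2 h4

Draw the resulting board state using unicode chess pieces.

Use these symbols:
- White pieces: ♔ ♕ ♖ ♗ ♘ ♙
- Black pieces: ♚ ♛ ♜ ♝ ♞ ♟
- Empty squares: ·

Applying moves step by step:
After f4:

♜ ♞ ♝ ♛ ♚ ♝ ♞ ♜
♟ ♟ ♟ ♟ ♟ ♟ ♟ ♟
· · · · · · · ·
· · · · · · · ·
· · · · · ♙ · ·
· · · · · · · ·
♙ ♙ ♙ ♙ ♙ · ♙ ♙
♖ ♘ ♗ ♕ ♔ ♗ ♘ ♖


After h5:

♜ ♞ ♝ ♛ ♚ ♝ ♞ ♜
♟ ♟ ♟ ♟ ♟ ♟ ♟ ·
· · · · · · · ·
· · · · · · · ♟
· · · · · ♙ · ·
· · · · · · · ·
♙ ♙ ♙ ♙ ♙ · ♙ ♙
♖ ♘ ♗ ♕ ♔ ♗ ♘ ♖


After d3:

♜ ♞ ♝ ♛ ♚ ♝ ♞ ♜
♟ ♟ ♟ ♟ ♟ ♟ ♟ ·
· · · · · · · ·
· · · · · · · ♟
· · · · · ♙ · ·
· · · ♙ · · · ·
♙ ♙ ♙ · ♙ · ♙ ♙
♖ ♘ ♗ ♕ ♔ ♗ ♘ ♖


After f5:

♜ ♞ ♝ ♛ ♚ ♝ ♞ ♜
♟ ♟ ♟ ♟ ♟ · ♟ ·
· · · · · · · ·
· · · · · ♟ · ♟
· · · · · ♙ · ·
· · · ♙ · · · ·
♙ ♙ ♙ · ♙ · ♙ ♙
♖ ♘ ♗ ♕ ♔ ♗ ♘ ♖


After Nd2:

♜ ♞ ♝ ♛ ♚ ♝ ♞ ♜
♟ ♟ ♟ ♟ ♟ · ♟ ·
· · · · · · · ·
· · · · · ♟ · ♟
· · · · · ♙ · ·
· · · ♙ · · · ·
♙ ♙ ♙ ♘ ♙ · ♙ ♙
♖ · ♗ ♕ ♔ ♗ ♘ ♖


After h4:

♜ ♞ ♝ ♛ ♚ ♝ ♞ ♜
♟ ♟ ♟ ♟ ♟ · ♟ ·
· · · · · · · ·
· · · · · ♟ · ·
· · · · · ♙ · ♟
· · · ♙ · · · ·
♙ ♙ ♙ ♘ ♙ · ♙ ♙
♖ · ♗ ♕ ♔ ♗ ♘ ♖



  a b c d e f g h
  ─────────────────
8│♜ ♞ ♝ ♛ ♚ ♝ ♞ ♜│8
7│♟ ♟ ♟ ♟ ♟ · ♟ ·│7
6│· · · · · · · ·│6
5│· · · · · ♟ · ·│5
4│· · · · · ♙ · ♟│4
3│· · · ♙ · · · ·│3
2│♙ ♙ ♙ ♘ ♙ · ♙ ♙│2
1│♖ · ♗ ♕ ♔ ♗ ♘ ♖│1
  ─────────────────
  a b c d e f g h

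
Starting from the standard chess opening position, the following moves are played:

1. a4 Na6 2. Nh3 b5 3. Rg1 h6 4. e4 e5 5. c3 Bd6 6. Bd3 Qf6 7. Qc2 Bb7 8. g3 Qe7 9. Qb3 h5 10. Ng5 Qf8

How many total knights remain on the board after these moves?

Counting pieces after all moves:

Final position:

  a b c d e f g h
  ─────────────────
8│♜ · · · ♚ ♛ ♞ ♜│8
7│♟ ♝ ♟ ♟ · ♟ ♟ ·│7
6│♞ · · ♝ · · · ·│6
5│· ♟ · · ♟ · ♘ ♟│5
4│♙ · · · ♙ · · ·│4
3│· ♕ ♙ ♗ · · ♙ ·│3
2│· ♙ · ♙ · ♙ · ♙│2
1│♖ ♘ ♗ · ♔ · ♖ ·│1
  ─────────────────
  a b c d e f g h


4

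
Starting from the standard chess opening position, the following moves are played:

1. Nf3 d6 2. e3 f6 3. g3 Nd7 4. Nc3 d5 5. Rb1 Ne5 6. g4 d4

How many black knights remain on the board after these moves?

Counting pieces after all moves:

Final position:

  a b c d e f g h
  ─────────────────
8│♜ · ♝ ♛ ♚ ♝ ♞ ♜│8
7│♟ ♟ ♟ · ♟ · ♟ ♟│7
6│· · · · · ♟ · ·│6
5│· · · · ♞ · · ·│5
4│· · · ♟ · · ♙ ·│4
3│· · ♘ · ♙ ♘ · ·│3
2│♙ ♙ ♙ ♙ · ♙ · ♙│2
1│· ♖ ♗ ♕ ♔ ♗ · ♖│1
  ─────────────────
  a b c d e f g h


2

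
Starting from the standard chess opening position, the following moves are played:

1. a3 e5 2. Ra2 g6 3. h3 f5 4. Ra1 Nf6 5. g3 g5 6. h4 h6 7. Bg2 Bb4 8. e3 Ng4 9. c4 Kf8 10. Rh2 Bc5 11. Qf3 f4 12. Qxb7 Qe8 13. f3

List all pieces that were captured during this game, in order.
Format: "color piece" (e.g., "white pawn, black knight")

Tracking captures:
  Qxb7: captured black pawn

black pawn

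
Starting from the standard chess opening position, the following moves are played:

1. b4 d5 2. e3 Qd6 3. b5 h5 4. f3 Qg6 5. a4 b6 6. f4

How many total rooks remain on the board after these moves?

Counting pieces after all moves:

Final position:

  a b c d e f g h
  ─────────────────
8│♜ ♞ ♝ · ♚ ♝ ♞ ♜│8
7│♟ · ♟ · ♟ ♟ ♟ ·│7
6│· ♟ · · · · ♛ ·│6
5│· ♙ · ♟ · · · ♟│5
4│♙ · · · · ♙ · ·│4
3│· · · · ♙ · · ·│3
2│· · ♙ ♙ · · ♙ ♙│2
1│♖ ♘ ♗ ♕ ♔ ♗ ♘ ♖│1
  ─────────────────
  a b c d e f g h


4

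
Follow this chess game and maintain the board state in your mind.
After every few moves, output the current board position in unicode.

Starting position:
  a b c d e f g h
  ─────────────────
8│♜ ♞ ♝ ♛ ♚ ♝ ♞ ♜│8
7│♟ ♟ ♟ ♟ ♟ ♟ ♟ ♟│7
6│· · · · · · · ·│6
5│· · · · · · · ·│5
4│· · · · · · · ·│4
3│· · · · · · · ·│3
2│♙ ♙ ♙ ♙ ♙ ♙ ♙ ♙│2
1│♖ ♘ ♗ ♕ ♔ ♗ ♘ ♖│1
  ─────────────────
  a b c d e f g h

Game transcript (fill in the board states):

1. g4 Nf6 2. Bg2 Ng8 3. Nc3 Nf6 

  a b c d e f g h
  ─────────────────
8│♜ ♞ ♝ ♛ ♚ ♝ · ♜│8
7│♟ ♟ ♟ ♟ ♟ ♟ ♟ ♟│7
6│· · · · · ♞ · ·│6
5│· · · · · · · ·│5
4│· · · · · · ♙ ·│4
3│· · ♘ · · · · ·│3
2│♙ ♙ ♙ ♙ ♙ ♙ ♗ ♙│2
1│♖ · ♗ ♕ ♔ · ♘ ♖│1
  ─────────────────
  a b c d e f g h

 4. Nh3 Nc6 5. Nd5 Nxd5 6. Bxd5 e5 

  a b c d e f g h
  ─────────────────
8│♜ · ♝ ♛ ♚ ♝ · ♜│8
7│♟ ♟ ♟ ♟ · ♟ ♟ ♟│7
6│· · ♞ · · · · ·│6
5│· · · ♗ ♟ · · ·│5
4│· · · · · · ♙ ·│4
3│· · · · · · · ♘│3
2│♙ ♙ ♙ ♙ ♙ ♙ · ♙│2
1│♖ · ♗ ♕ ♔ · · ♖│1
  ─────────────────
  a b c d e f g h

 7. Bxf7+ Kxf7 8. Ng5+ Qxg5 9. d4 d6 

  a b c d e f g h
  ─────────────────
8│♜ · ♝ · · ♝ · ♜│8
7│♟ ♟ ♟ · · ♚ ♟ ♟│7
6│· · ♞ ♟ · · · ·│6
5│· · · · ♟ · ♛ ·│5
4│· · · ♙ · · ♙ ·│4
3│· · · · · · · ·│3
2│♙ ♙ ♙ · ♙ ♙ · ♙│2
1│♖ · ♗ ♕ ♔ · · ♖│1
  ─────────────────
  a b c d e f g h

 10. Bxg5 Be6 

  a b c d e f g h
  ─────────────────
8│♜ · · · · ♝ · ♜│8
7│♟ ♟ ♟ · · ♚ ♟ ♟│7
6│· · ♞ ♟ ♝ · · ·│6
5│· · · · ♟ · ♗ ·│5
4│· · · ♙ · · ♙ ·│4
3│· · · · · · · ·│3
2│♙ ♙ ♙ · ♙ ♙ · ♙│2
1│♖ · · ♕ ♔ · · ♖│1
  ─────────────────
  a b c d e f g h


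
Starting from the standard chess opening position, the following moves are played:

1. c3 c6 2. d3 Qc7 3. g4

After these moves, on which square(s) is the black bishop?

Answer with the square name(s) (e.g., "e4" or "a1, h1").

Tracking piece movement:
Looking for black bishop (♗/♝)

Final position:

  a b c d e f g h
  ─────────────────
8│♜ ♞ ♝ · ♚ ♝ ♞ ♜│8
7│♟ ♟ ♛ ♟ ♟ ♟ ♟ ♟│7
6│· · ♟ · · · · ·│6
5│· · · · · · · ·│5
4│· · · · · · ♙ ·│4
3│· · ♙ ♙ · · · ·│3
2│♙ ♙ · · ♙ ♙ · ♙│2
1│♖ ♘ ♗ ♕ ♔ ♗ ♘ ♖│1
  ─────────────────
  a b c d e f g h


c8, f8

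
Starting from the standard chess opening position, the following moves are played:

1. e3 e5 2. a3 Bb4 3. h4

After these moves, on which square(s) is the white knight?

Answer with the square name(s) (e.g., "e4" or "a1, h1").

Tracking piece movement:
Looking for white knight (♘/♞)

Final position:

  a b c d e f g h
  ─────────────────
8│♜ ♞ ♝ ♛ ♚ · ♞ ♜│8
7│♟ ♟ ♟ ♟ · ♟ ♟ ♟│7
6│· · · · · · · ·│6
5│· · · · ♟ · · ·│5
4│· ♝ · · · · · ♙│4
3│♙ · · · ♙ · · ·│3
2│· ♙ ♙ ♙ · ♙ ♙ ·│2
1│♖ ♘ ♗ ♕ ♔ ♗ ♘ ♖│1
  ─────────────────
  a b c d e f g h


b1, g1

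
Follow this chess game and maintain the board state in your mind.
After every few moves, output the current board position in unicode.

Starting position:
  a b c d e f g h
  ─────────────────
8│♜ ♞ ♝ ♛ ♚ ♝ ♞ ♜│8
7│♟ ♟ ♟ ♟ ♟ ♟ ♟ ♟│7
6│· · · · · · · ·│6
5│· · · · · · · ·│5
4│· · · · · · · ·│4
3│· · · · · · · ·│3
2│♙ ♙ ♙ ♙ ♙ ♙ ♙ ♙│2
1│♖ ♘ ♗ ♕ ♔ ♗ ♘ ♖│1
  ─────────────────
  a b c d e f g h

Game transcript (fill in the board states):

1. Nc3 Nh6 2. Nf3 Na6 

  a b c d e f g h
  ─────────────────
8│♜ · ♝ ♛ ♚ ♝ · ♜│8
7│♟ ♟ ♟ ♟ ♟ ♟ ♟ ♟│7
6│♞ · · · · · · ♞│6
5│· · · · · · · ·│5
4│· · · · · · · ·│4
3│· · ♘ · · ♘ · ·│3
2│♙ ♙ ♙ ♙ ♙ ♙ ♙ ♙│2
1│♖ · ♗ ♕ ♔ ♗ · ♖│1
  ─────────────────
  a b c d e f g h

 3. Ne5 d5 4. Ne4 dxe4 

  a b c d e f g h
  ─────────────────
8│♜ · ♝ ♛ ♚ ♝ · ♜│8
7│♟ ♟ ♟ · ♟ ♟ ♟ ♟│7
6│♞ · · · · · · ♞│6
5│· · · · ♘ · · ·│5
4│· · · · ♟ · · ·│4
3│· · · · · · · ·│3
2│♙ ♙ ♙ ♙ ♙ ♙ ♙ ♙│2
1│♖ · ♗ ♕ ♔ ♗ · ♖│1
  ─────────────────
  a b c d e f g h

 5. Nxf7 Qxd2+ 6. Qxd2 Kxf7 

  a b c d e f g h
  ─────────────────
8│♜ · ♝ · · ♝ · ♜│8
7│♟ ♟ ♟ · ♟ ♚ ♟ ♟│7
6│♞ · · · · · · ♞│6
5│· · · · · · · ·│5
4│· · · · ♟ · · ·│4
3│· · · · · · · ·│3
2│♙ ♙ ♙ ♕ ♙ ♙ ♙ ♙│2
1│♖ · ♗ · ♔ ♗ · ♖│1
  ─────────────────
  a b c d e f g h



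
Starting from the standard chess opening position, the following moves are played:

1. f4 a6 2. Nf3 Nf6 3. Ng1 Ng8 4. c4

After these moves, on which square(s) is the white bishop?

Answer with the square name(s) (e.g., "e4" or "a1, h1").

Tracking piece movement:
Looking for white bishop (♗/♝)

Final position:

  a b c d e f g h
  ─────────────────
8│♜ ♞ ♝ ♛ ♚ ♝ ♞ ♜│8
7│· ♟ ♟ ♟ ♟ ♟ ♟ ♟│7
6│♟ · · · · · · ·│6
5│· · · · · · · ·│5
4│· · ♙ · · ♙ · ·│4
3│· · · · · · · ·│3
2│♙ ♙ · ♙ ♙ · ♙ ♙│2
1│♖ ♘ ♗ ♕ ♔ ♗ ♘ ♖│1
  ─────────────────
  a b c d e f g h


c1, f1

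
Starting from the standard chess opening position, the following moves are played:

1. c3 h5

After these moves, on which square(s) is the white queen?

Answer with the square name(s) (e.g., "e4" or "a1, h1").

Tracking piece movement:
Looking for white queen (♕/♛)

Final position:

  a b c d e f g h
  ─────────────────
8│♜ ♞ ♝ ♛ ♚ ♝ ♞ ♜│8
7│♟ ♟ ♟ ♟ ♟ ♟ ♟ ·│7
6│· · · · · · · ·│6
5│· · · · · · · ♟│5
4│· · · · · · · ·│4
3│· · ♙ · · · · ·│3
2│♙ ♙ · ♙ ♙ ♙ ♙ ♙│2
1│♖ ♘ ♗ ♕ ♔ ♗ ♘ ♖│1
  ─────────────────
  a b c d e f g h


d1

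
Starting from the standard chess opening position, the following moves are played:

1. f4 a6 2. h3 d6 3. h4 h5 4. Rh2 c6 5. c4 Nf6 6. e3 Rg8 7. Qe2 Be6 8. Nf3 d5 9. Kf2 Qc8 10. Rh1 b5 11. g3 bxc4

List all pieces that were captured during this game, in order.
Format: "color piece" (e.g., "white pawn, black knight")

Tracking captures:
  bxc4: captured white pawn

white pawn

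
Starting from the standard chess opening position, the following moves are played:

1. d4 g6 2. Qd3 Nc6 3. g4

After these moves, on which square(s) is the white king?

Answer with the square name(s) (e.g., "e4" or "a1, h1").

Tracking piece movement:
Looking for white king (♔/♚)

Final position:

  a b c d e f g h
  ─────────────────
8│♜ · ♝ ♛ ♚ ♝ ♞ ♜│8
7│♟ ♟ ♟ ♟ ♟ ♟ · ♟│7
6│· · ♞ · · · ♟ ·│6
5│· · · · · · · ·│5
4│· · · ♙ · · ♙ ·│4
3│· · · ♕ · · · ·│3
2│♙ ♙ ♙ · ♙ ♙ · ♙│2
1│♖ ♘ ♗ · ♔ ♗ ♘ ♖│1
  ─────────────────
  a b c d e f g h


e1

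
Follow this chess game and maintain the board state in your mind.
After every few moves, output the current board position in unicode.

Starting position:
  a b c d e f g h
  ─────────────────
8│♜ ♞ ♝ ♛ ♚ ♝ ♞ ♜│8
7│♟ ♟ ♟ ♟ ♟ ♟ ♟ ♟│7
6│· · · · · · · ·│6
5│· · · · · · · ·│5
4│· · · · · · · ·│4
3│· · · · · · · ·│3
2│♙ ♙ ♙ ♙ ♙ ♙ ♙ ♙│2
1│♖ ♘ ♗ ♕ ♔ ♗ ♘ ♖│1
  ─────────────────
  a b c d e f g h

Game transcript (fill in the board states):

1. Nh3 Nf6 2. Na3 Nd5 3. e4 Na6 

  a b c d e f g h
  ─────────────────
8│♜ · ♝ ♛ ♚ ♝ · ♜│8
7│♟ ♟ ♟ ♟ ♟ ♟ ♟ ♟│7
6│♞ · · · · · · ·│6
5│· · · ♞ · · · ·│5
4│· · · · ♙ · · ·│4
3│♘ · · · · · · ♘│3
2│♙ ♙ ♙ ♙ · ♙ ♙ ♙│2
1│♖ · ♗ ♕ ♔ ♗ · ♖│1
  ─────────────────
  a b c d e f g h

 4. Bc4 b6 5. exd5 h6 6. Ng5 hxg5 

  a b c d e f g h
  ─────────────────
8│♜ · ♝ ♛ ♚ ♝ · ♜│8
7│♟ · ♟ ♟ ♟ ♟ ♟ ·│7
6│♞ ♟ · · · · · ·│6
5│· · · ♙ · · ♟ ·│5
4│· · ♗ · · · · ·│4
3│♘ · · · · · · ·│3
2│♙ ♙ ♙ ♙ · ♙ ♙ ♙│2
1│♖ · ♗ ♕ ♔ · · ♖│1
  ─────────────────
  a b c d e f g h

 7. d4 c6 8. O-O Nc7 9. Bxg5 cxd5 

  a b c d e f g h
  ─────────────────
8│♜ · ♝ ♛ ♚ ♝ · ♜│8
7│♟ · ♞ ♟ ♟ ♟ ♟ ·│7
6│· ♟ · · · · · ·│6
5│· · · ♟ · · ♗ ·│5
4│· · ♗ ♙ · · · ·│4
3│♘ · · · · · · ·│3
2│♙ ♙ ♙ · · ♙ ♙ ♙│2
1│♖ · · ♕ · ♖ ♔ ·│1
  ─────────────────
  a b c d e f g h

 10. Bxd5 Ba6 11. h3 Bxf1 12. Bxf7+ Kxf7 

  a b c d e f g h
  ─────────────────
8│♜ · · ♛ · ♝ · ♜│8
7│♟ · ♞ ♟ ♟ ♚ ♟ ·│7
6│· ♟ · · · · · ·│6
5│· · · · · · ♗ ·│5
4│· · · ♙ · · · ·│4
3│♘ · · · · · · ♙│3
2│♙ ♙ ♙ · · ♙ ♙ ·│2
1│♖ · · ♕ · ♝ ♔ ·│1
  ─────────────────
  a b c d e f g h

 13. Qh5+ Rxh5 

  a b c d e f g h
  ─────────────────
8│♜ · · ♛ · ♝ · ·│8
7│♟ · ♞ ♟ ♟ ♚ ♟ ·│7
6│· ♟ · · · · · ·│6
5│· · · · · · ♗ ♜│5
4│· · · ♙ · · · ·│4
3│♘ · · · · · · ♙│3
2│♙ ♙ ♙ · · ♙ ♙ ·│2
1│♖ · · · · ♝ ♔ ·│1
  ─────────────────
  a b c d e f g h


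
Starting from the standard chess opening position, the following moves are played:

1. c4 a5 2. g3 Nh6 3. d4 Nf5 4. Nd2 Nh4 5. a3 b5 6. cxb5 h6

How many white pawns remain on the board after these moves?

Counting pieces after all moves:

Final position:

  a b c d e f g h
  ─────────────────
8│♜ ♞ ♝ ♛ ♚ ♝ · ♜│8
7│· · ♟ ♟ ♟ ♟ ♟ ·│7
6│· · · · · · · ♟│6
5│♟ ♙ · · · · · ·│5
4│· · · ♙ · · · ♞│4
3│♙ · · · · · ♙ ·│3
2│· ♙ · ♘ ♙ ♙ · ♙│2
1│♖ · ♗ ♕ ♔ ♗ ♘ ♖│1
  ─────────────────
  a b c d e f g h


8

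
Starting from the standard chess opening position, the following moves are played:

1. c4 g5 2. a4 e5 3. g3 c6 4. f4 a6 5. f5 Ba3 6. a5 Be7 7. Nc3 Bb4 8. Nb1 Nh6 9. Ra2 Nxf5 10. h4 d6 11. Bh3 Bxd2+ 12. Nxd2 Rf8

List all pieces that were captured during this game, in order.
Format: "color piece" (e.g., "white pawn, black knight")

Tracking captures:
  Nxf5: captured white pawn
  Bxd2+: captured white pawn
  Nxd2: captured black bishop

white pawn, white pawn, black bishop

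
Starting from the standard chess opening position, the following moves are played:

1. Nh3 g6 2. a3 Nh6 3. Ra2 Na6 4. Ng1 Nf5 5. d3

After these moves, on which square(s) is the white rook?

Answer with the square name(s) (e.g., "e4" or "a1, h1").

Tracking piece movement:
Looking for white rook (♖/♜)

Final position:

  a b c d e f g h
  ─────────────────
8│♜ · ♝ ♛ ♚ ♝ · ♜│8
7│♟ ♟ ♟ ♟ ♟ ♟ · ♟│7
6│♞ · · · · · ♟ ·│6
5│· · · · · ♞ · ·│5
4│· · · · · · · ·│4
3│♙ · · ♙ · · · ·│3
2│♖ ♙ ♙ · ♙ ♙ ♙ ♙│2
1│· ♘ ♗ ♕ ♔ ♗ ♘ ♖│1
  ─────────────────
  a b c d e f g h


a2, h1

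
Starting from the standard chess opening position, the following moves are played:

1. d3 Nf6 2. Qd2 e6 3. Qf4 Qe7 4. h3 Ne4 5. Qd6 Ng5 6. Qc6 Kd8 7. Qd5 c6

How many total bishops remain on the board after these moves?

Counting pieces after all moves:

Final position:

  a b c d e f g h
  ─────────────────
8│♜ ♞ ♝ ♚ · ♝ · ♜│8
7│♟ ♟ · ♟ ♛ ♟ ♟ ♟│7
6│· · ♟ · ♟ · · ·│6
5│· · · ♕ · · ♞ ·│5
4│· · · · · · · ·│4
3│· · · ♙ · · · ♙│3
2│♙ ♙ ♙ · ♙ ♙ ♙ ·│2
1│♖ ♘ ♗ · ♔ ♗ ♘ ♖│1
  ─────────────────
  a b c d e f g h


4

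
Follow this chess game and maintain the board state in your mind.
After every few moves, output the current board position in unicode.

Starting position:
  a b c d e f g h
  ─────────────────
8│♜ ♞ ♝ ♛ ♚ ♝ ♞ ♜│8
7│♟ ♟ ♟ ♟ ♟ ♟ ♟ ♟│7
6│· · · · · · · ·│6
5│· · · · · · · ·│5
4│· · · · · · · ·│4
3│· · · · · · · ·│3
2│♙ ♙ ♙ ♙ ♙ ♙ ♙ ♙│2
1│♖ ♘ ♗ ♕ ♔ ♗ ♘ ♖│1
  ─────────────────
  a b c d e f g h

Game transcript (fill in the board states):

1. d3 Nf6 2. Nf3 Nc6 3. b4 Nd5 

  a b c d e f g h
  ─────────────────
8│♜ · ♝ ♛ ♚ ♝ · ♜│8
7│♟ ♟ ♟ ♟ ♟ ♟ ♟ ♟│7
6│· · ♞ · · · · ·│6
5│· · · ♞ · · · ·│5
4│· ♙ · · · · · ·│4
3│· · · ♙ · ♘ · ·│3
2│♙ · ♙ · ♙ ♙ ♙ ♙│2
1│♖ ♘ ♗ ♕ ♔ ♗ · ♖│1
  ─────────────────
  a b c d e f g h

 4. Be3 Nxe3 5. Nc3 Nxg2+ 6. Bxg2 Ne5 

  a b c d e f g h
  ─────────────────
8│♜ · ♝ ♛ ♚ ♝ · ♜│8
7│♟ ♟ ♟ ♟ ♟ ♟ ♟ ♟│7
6│· · · · · · · ·│6
5│· · · · ♞ · · ·│5
4│· ♙ · · · · · ·│4
3│· · ♘ ♙ · ♘ · ·│3
2│♙ · ♙ · ♙ ♙ ♗ ♙│2
1│♖ · · ♕ ♔ · · ♖│1
  ─────────────────
  a b c d e f g h

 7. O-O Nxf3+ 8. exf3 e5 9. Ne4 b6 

  a b c d e f g h
  ─────────────────
8│♜ · ♝ ♛ ♚ ♝ · ♜│8
7│♟ · ♟ ♟ · ♟ ♟ ♟│7
6│· ♟ · · · · · ·│6
5│· · · · ♟ · · ·│5
4│· ♙ · · ♘ · · ·│4
3│· · · ♙ · ♙ · ·│3
2│♙ · ♙ · · ♙ ♗ ♙│2
1│♖ · · ♕ · ♖ ♔ ·│1
  ─────────────────
  a b c d e f g h

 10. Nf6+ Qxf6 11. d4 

  a b c d e f g h
  ─────────────────
8│♜ · ♝ · ♚ ♝ · ♜│8
7│♟ · ♟ ♟ · ♟ ♟ ♟│7
6│· ♟ · · · ♛ · ·│6
5│· · · · ♟ · · ·│5
4│· ♙ · ♙ · · · ·│4
3│· · · · · ♙ · ·│3
2│♙ · ♙ · · ♙ ♗ ♙│2
1│♖ · · ♕ · ♖ ♔ ·│1
  ─────────────────
  a b c d e f g h


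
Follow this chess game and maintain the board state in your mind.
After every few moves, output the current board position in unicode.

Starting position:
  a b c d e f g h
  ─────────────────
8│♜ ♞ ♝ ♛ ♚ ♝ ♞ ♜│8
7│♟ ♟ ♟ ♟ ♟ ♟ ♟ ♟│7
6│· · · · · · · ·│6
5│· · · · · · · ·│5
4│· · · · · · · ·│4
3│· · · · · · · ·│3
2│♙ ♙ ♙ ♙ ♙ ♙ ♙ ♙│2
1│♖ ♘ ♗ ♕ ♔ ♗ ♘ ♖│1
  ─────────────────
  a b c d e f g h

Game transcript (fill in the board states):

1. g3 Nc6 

  a b c d e f g h
  ─────────────────
8│♜ · ♝ ♛ ♚ ♝ ♞ ♜│8
7│♟ ♟ ♟ ♟ ♟ ♟ ♟ ♟│7
6│· · ♞ · · · · ·│6
5│· · · · · · · ·│5
4│· · · · · · · ·│4
3│· · · · · · ♙ ·│3
2│♙ ♙ ♙ ♙ ♙ ♙ · ♙│2
1│♖ ♘ ♗ ♕ ♔ ♗ ♘ ♖│1
  ─────────────────
  a b c d e f g h

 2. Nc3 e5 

  a b c d e f g h
  ─────────────────
8│♜ · ♝ ♛ ♚ ♝ ♞ ♜│8
7│♟ ♟ ♟ ♟ · ♟ ♟ ♟│7
6│· · ♞ · · · · ·│6
5│· · · · ♟ · · ·│5
4│· · · · · · · ·│4
3│· · ♘ · · · ♙ ·│3
2│♙ ♙ ♙ ♙ ♙ ♙ · ♙│2
1│♖ · ♗ ♕ ♔ ♗ ♘ ♖│1
  ─────────────────
  a b c d e f g h

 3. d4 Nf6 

  a b c d e f g h
  ─────────────────
8│♜ · ♝ ♛ ♚ ♝ · ♜│8
7│♟ ♟ ♟ ♟ · ♟ ♟ ♟│7
6│· · ♞ · · ♞ · ·│6
5│· · · · ♟ · · ·│5
4│· · · ♙ · · · ·│4
3│· · ♘ · · · ♙ ·│3
2│♙ ♙ ♙ · ♙ ♙ · ♙│2
1│♖ · ♗ ♕ ♔ ♗ ♘ ♖│1
  ─────────────────
  a b c d e f g h

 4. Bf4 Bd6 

  a b c d e f g h
  ─────────────────
8│♜ · ♝ ♛ ♚ · · ♜│8
7│♟ ♟ ♟ ♟ · ♟ ♟ ♟│7
6│· · ♞ ♝ · ♞ · ·│6
5│· · · · ♟ · · ·│5
4│· · · ♙ · ♗ · ·│4
3│· · ♘ · · · ♙ ·│3
2│♙ ♙ ♙ · ♙ ♙ · ♙│2
1│♖ · · ♕ ♔ ♗ ♘ ♖│1
  ─────────────────
  a b c d e f g h

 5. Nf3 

  a b c d e f g h
  ─────────────────
8│♜ · ♝ ♛ ♚ · · ♜│8
7│♟ ♟ ♟ ♟ · ♟ ♟ ♟│7
6│· · ♞ ♝ · ♞ · ·│6
5│· · · · ♟ · · ·│5
4│· · · ♙ · ♗ · ·│4
3│· · ♘ · · ♘ ♙ ·│3
2│♙ ♙ ♙ · ♙ ♙ · ♙│2
1│♖ · · ♕ ♔ ♗ · ♖│1
  ─────────────────
  a b c d e f g h
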